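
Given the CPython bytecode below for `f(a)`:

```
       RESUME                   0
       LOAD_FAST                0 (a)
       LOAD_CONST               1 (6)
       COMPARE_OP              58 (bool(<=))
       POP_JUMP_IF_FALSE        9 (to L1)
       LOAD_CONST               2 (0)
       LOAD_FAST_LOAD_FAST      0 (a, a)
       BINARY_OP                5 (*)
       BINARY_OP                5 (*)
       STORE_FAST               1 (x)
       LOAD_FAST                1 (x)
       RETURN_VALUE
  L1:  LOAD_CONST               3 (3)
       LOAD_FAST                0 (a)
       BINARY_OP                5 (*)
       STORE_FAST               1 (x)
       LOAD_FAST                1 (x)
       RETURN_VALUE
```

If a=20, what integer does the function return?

60

LOAD_FAST a → push 20. Stack: [20]
LOAD_CONST → push 6. Stack: [20, 6]
COMPARE_OP bool(<=) → 20 vs 6 = False. Stack: [False]
POP_JUMP_IF_FALSE → pop False; jump. Stack: []
LOAD_CONST → push 3. Stack: [3]
LOAD_FAST a → push 20. Stack: [3, 20]
BINARY_OP * → 3 * 20 = 60. Stack: [60]
STORE_FAST x → x=60. Stack: []
LOAD_FAST x → push 60. Stack: [60]
RETURN_VALUE → return 60.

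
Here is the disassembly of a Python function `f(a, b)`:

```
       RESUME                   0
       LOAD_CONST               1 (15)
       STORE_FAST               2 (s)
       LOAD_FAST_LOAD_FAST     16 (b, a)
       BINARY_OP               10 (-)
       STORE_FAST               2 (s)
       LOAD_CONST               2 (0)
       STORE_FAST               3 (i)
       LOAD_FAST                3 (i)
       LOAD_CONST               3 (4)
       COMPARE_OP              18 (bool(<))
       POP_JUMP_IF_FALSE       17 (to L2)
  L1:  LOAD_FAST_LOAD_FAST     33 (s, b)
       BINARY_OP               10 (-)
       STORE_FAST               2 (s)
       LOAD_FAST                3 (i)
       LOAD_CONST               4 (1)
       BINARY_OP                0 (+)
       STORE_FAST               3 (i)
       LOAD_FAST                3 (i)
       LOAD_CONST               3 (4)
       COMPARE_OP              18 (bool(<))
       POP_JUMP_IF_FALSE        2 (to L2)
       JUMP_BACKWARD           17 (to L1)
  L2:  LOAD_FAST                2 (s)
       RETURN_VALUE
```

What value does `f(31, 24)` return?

LOAD_CONST → push 15. Stack: [15]
STORE_FAST s → s=15. Stack: []
LOAD_FAST_LOAD_FAST b,a → push 24,31. Stack: [24, 31]
BINARY_OP - → 24 - 31 = -7. Stack: [-7]
STORE_FAST s → s=-7. Stack: []
LOAD_CONST → push 0. Stack: [0]
STORE_FAST i → i=0. Stack: []
LOAD_FAST i → push 0. Stack: [0]
LOAD_CONST → push 4. Stack: [0, 4]
COMPARE_OP bool(<) → 0 vs 4 = True. Stack: [True]
POP_JUMP_IF_FALSE → pop True; no jump. Stack: []
LOAD_FAST_LOAD_FAST s,b → push -7,24. Stack: [-7, 24]
BINARY_OP - → -7 - 24 = -31. Stack: [-31]
STORE_FAST s → s=-31. Stack: []
LOAD_FAST i → push 0. Stack: [0]
LOAD_CONST → push 1. Stack: [0, 1]
BINARY_OP + → 0 + 1 = 1. Stack: [1]
STORE_FAST i → i=1. Stack: []
LOAD_FAST i → push 1. Stack: [1]
LOAD_CONST → push 4. Stack: [1, 4]
COMPARE_OP bool(<) → 1 vs 4 = True. Stack: [True]
POP_JUMP_IF_FALSE → pop True; no jump. Stack: []
LOAD_FAST_LOAD_FAST s,b → push -31,24. Stack: [-31, 24]
BINARY_OP - → -31 - 24 = -55. Stack: [-55]
STORE_FAST s → s=-55. Stack: []
LOAD_FAST i → push 1. Stack: [1]
LOAD_CONST → push 1. Stack: [1, 1]
BINARY_OP + → 1 + 1 = 2. Stack: [2]
STORE_FAST i → i=2. Stack: []
LOAD_FAST i → push 2. Stack: [2]
LOAD_CONST → push 4. Stack: [2, 4]
COMPARE_OP bool(<) → 2 vs 4 = True. Stack: [True]
POP_JUMP_IF_FALSE → pop True; no jump. Stack: []
LOAD_FAST_LOAD_FAST s,b → push -55,24. Stack: [-55, 24]
BINARY_OP - → -55 - 24 = -79. Stack: [-79]
STORE_FAST s → s=-79. Stack: []
LOAD_FAST i → push 2. Stack: [2]
LOAD_CONST → push 1. Stack: [2, 1]
BINARY_OP + → 2 + 1 = 3. Stack: [3]
STORE_FAST i → i=3. Stack: []
LOAD_FAST i → push 3. Stack: [3]
LOAD_CONST → push 4. Stack: [3, 4]
COMPARE_OP bool(<) → 3 vs 4 = True. Stack: [True]
POP_JUMP_IF_FALSE → pop True; no jump. Stack: []
LOAD_FAST_LOAD_FAST s,b → push -79,24. Stack: [-79, 24]
BINARY_OP - → -79 - 24 = -103. Stack: [-103]
STORE_FAST s → s=-103. Stack: []
LOAD_FAST i → push 3. Stack: [3]
LOAD_CONST → push 1. Stack: [3, 1]
BINARY_OP + → 3 + 1 = 4. Stack: [4]
STORE_FAST i → i=4. Stack: []
LOAD_FAST i → push 4. Stack: [4]
LOAD_CONST → push 4. Stack: [4, 4]
COMPARE_OP bool(<) → 4 vs 4 = False. Stack: [False]
POP_JUMP_IF_FALSE → pop False; jump. Stack: []
LOAD_FAST s → push -103. Stack: [-103]
RETURN_VALUE → return -103.

-103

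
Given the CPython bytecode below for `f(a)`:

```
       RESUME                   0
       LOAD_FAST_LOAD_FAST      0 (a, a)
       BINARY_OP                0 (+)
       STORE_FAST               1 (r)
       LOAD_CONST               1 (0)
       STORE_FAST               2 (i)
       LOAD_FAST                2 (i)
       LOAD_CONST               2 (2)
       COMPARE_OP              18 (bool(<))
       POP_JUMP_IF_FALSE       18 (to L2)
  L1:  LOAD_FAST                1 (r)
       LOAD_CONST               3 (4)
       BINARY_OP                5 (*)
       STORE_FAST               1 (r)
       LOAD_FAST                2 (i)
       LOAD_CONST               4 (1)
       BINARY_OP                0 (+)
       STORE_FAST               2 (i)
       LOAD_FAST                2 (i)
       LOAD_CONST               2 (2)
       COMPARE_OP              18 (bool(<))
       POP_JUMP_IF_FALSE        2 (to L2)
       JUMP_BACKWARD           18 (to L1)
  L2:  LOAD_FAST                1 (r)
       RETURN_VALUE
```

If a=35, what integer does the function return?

LOAD_FAST_LOAD_FAST a,a → push 35,35. Stack: [35, 35]
BINARY_OP + → 35 + 35 = 70. Stack: [70]
STORE_FAST r → r=70. Stack: []
LOAD_CONST → push 0. Stack: [0]
STORE_FAST i → i=0. Stack: []
LOAD_FAST i → push 0. Stack: [0]
LOAD_CONST → push 2. Stack: [0, 2]
COMPARE_OP bool(<) → 0 vs 2 = True. Stack: [True]
POP_JUMP_IF_FALSE → pop True; no jump. Stack: []
LOAD_FAST r → push 70. Stack: [70]
LOAD_CONST → push 4. Stack: [70, 4]
BINARY_OP * → 70 * 4 = 280. Stack: [280]
STORE_FAST r → r=280. Stack: []
LOAD_FAST i → push 0. Stack: [0]
LOAD_CONST → push 1. Stack: [0, 1]
BINARY_OP + → 0 + 1 = 1. Stack: [1]
STORE_FAST i → i=1. Stack: []
LOAD_FAST i → push 1. Stack: [1]
LOAD_CONST → push 2. Stack: [1, 2]
COMPARE_OP bool(<) → 1 vs 2 = True. Stack: [True]
POP_JUMP_IF_FALSE → pop True; no jump. Stack: []
LOAD_FAST r → push 280. Stack: [280]
LOAD_CONST → push 4. Stack: [280, 4]
BINARY_OP * → 280 * 4 = 1120. Stack: [1120]
STORE_FAST r → r=1120. Stack: []
LOAD_FAST i → push 1. Stack: [1]
LOAD_CONST → push 1. Stack: [1, 1]
BINARY_OP + → 1 + 1 = 2. Stack: [2]
STORE_FAST i → i=2. Stack: []
LOAD_FAST i → push 2. Stack: [2]
LOAD_CONST → push 2. Stack: [2, 2]
COMPARE_OP bool(<) → 2 vs 2 = False. Stack: [False]
POP_JUMP_IF_FALSE → pop False; jump. Stack: []
LOAD_FAST r → push 1120. Stack: [1120]
RETURN_VALUE → return 1120.

1120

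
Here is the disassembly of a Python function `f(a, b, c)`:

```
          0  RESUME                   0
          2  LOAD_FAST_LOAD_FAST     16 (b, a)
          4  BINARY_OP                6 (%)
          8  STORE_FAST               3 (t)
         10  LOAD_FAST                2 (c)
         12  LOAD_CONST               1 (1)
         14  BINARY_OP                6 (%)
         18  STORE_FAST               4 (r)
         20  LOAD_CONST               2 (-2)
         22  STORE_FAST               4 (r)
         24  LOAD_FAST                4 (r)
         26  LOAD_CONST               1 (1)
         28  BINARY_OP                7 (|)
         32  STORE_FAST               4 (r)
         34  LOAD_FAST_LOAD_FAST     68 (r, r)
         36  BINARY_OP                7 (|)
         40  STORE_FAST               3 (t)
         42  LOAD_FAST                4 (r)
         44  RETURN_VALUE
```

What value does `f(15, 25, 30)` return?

-1

LOAD_FAST_LOAD_FAST b,a → push 25,15. Stack: [25, 15]
BINARY_OP % → 25 % 15 = 10. Stack: [10]
STORE_FAST t → t=10. Stack: []
LOAD_FAST c → push 30. Stack: [30]
LOAD_CONST → push 1. Stack: [30, 1]
BINARY_OP % → 30 % 1 = 0. Stack: [0]
STORE_FAST r → r=0. Stack: []
LOAD_CONST → push -2. Stack: [-2]
STORE_FAST r → r=-2. Stack: []
LOAD_FAST r → push -2. Stack: [-2]
LOAD_CONST → push 1. Stack: [-2, 1]
BINARY_OP | → -2 | 1 = -1. Stack: [-1]
STORE_FAST r → r=-1. Stack: []
LOAD_FAST_LOAD_FAST r,r → push -1,-1. Stack: [-1, -1]
BINARY_OP | → -1 | -1 = -1. Stack: [-1]
STORE_FAST t → t=-1. Stack: []
LOAD_FAST r → push -1. Stack: [-1]
RETURN_VALUE → return -1.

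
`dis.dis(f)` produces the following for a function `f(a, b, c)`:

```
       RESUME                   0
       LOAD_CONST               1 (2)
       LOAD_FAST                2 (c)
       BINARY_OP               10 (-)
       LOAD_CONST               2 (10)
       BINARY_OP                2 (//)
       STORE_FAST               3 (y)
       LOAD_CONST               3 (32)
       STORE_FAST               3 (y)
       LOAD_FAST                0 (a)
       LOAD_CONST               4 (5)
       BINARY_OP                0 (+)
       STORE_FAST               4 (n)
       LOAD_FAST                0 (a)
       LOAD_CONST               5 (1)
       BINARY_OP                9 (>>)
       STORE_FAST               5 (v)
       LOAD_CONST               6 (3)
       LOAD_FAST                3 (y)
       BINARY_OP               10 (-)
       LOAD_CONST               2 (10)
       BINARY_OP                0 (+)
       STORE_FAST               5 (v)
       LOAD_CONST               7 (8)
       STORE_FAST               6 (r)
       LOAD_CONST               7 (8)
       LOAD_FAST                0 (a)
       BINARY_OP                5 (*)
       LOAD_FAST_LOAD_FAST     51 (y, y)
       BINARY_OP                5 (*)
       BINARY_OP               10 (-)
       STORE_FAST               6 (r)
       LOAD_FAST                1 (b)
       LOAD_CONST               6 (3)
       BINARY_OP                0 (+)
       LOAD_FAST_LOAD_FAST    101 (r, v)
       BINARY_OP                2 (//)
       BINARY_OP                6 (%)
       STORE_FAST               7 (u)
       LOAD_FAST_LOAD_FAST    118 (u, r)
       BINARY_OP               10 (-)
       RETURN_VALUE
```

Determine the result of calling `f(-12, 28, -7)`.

LOAD_CONST → push 2. Stack: [2]
LOAD_FAST c → push -7. Stack: [2, -7]
BINARY_OP - → 2 - -7 = 9. Stack: [9]
LOAD_CONST → push 10. Stack: [9, 10]
BINARY_OP // → 9 // 10 = 0. Stack: [0]
STORE_FAST y → y=0. Stack: []
LOAD_CONST → push 32. Stack: [32]
STORE_FAST y → y=32. Stack: []
LOAD_FAST a → push -12. Stack: [-12]
LOAD_CONST → push 5. Stack: [-12, 5]
BINARY_OP + → -12 + 5 = -7. Stack: [-7]
STORE_FAST n → n=-7. Stack: []
LOAD_FAST a → push -12. Stack: [-12]
LOAD_CONST → push 1. Stack: [-12, 1]
BINARY_OP >> → -12 >> 1 = -6. Stack: [-6]
STORE_FAST v → v=-6. Stack: []
LOAD_CONST → push 3. Stack: [3]
LOAD_FAST y → push 32. Stack: [3, 32]
BINARY_OP - → 3 - 32 = -29. Stack: [-29]
LOAD_CONST → push 10. Stack: [-29, 10]
BINARY_OP + → -29 + 10 = -19. Stack: [-19]
STORE_FAST v → v=-19. Stack: []
LOAD_CONST → push 8. Stack: [8]
STORE_FAST r → r=8. Stack: []
LOAD_CONST → push 8. Stack: [8]
LOAD_FAST a → push -12. Stack: [8, -12]
BINARY_OP * → 8 * -12 = -96. Stack: [-96]
LOAD_FAST_LOAD_FAST y,y → push 32,32. Stack: [-96, 32, 32]
BINARY_OP * → 32 * 32 = 1024. Stack: [-96, 1024]
BINARY_OP - → -96 - 1024 = -1120. Stack: [-1120]
STORE_FAST r → r=-1120. Stack: []
LOAD_FAST b → push 28. Stack: [28]
LOAD_CONST → push 3. Stack: [28, 3]
BINARY_OP + → 28 + 3 = 31. Stack: [31]
LOAD_FAST_LOAD_FAST r,v → push -1120,-19. Stack: [31, -1120, -19]
BINARY_OP // → -1120 // -19 = 58. Stack: [31, 58]
BINARY_OP % → 31 % 58 = 31. Stack: [31]
STORE_FAST u → u=31. Stack: []
LOAD_FAST_LOAD_FAST u,r → push 31,-1120. Stack: [31, -1120]
BINARY_OP - → 31 - -1120 = 1151. Stack: [1151]
RETURN_VALUE → return 1151.

1151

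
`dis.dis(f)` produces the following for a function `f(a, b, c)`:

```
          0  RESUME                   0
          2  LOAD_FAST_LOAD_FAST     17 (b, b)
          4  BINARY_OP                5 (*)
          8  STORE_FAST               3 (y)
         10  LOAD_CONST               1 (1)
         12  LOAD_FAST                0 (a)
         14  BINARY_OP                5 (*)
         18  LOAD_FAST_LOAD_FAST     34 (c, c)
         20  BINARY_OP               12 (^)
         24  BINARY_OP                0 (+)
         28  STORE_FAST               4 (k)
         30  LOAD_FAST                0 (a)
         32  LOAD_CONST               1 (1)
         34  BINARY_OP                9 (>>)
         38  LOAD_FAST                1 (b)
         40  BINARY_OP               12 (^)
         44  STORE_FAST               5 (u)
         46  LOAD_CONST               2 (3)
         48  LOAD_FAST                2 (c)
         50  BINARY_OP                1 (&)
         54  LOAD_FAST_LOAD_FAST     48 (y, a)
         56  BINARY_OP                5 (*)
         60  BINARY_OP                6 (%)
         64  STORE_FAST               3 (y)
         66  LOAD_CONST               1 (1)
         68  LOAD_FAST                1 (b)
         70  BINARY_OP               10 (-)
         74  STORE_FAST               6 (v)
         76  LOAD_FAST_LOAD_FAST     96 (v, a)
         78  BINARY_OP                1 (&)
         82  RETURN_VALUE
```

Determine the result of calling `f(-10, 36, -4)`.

-44

LOAD_FAST_LOAD_FAST b,b → push 36,36. Stack: [36, 36]
BINARY_OP * → 36 * 36 = 1296. Stack: [1296]
STORE_FAST y → y=1296. Stack: []
LOAD_CONST → push 1. Stack: [1]
LOAD_FAST a → push -10. Stack: [1, -10]
BINARY_OP * → 1 * -10 = -10. Stack: [-10]
LOAD_FAST_LOAD_FAST c,c → push -4,-4. Stack: [-10, -4, -4]
BINARY_OP ^ → -4 ^ -4 = 0. Stack: [-10, 0]
BINARY_OP + → -10 + 0 = -10. Stack: [-10]
STORE_FAST k → k=-10. Stack: []
LOAD_FAST a → push -10. Stack: [-10]
LOAD_CONST → push 1. Stack: [-10, 1]
BINARY_OP >> → -10 >> 1 = -5. Stack: [-5]
LOAD_FAST b → push 36. Stack: [-5, 36]
BINARY_OP ^ → -5 ^ 36 = -33. Stack: [-33]
STORE_FAST u → u=-33. Stack: []
LOAD_CONST → push 3. Stack: [3]
LOAD_FAST c → push -4. Stack: [3, -4]
BINARY_OP & → 3 & -4 = 0. Stack: [0]
LOAD_FAST_LOAD_FAST y,a → push 1296,-10. Stack: [0, 1296, -10]
BINARY_OP * → 1296 * -10 = -12960. Stack: [0, -12960]
BINARY_OP % → 0 % -12960 = 0. Stack: [0]
STORE_FAST y → y=0. Stack: []
LOAD_CONST → push 1. Stack: [1]
LOAD_FAST b → push 36. Stack: [1, 36]
BINARY_OP - → 1 - 36 = -35. Stack: [-35]
STORE_FAST v → v=-35. Stack: []
LOAD_FAST_LOAD_FAST v,a → push -35,-10. Stack: [-35, -10]
BINARY_OP & → -35 & -10 = -44. Stack: [-44]
RETURN_VALUE → return -44.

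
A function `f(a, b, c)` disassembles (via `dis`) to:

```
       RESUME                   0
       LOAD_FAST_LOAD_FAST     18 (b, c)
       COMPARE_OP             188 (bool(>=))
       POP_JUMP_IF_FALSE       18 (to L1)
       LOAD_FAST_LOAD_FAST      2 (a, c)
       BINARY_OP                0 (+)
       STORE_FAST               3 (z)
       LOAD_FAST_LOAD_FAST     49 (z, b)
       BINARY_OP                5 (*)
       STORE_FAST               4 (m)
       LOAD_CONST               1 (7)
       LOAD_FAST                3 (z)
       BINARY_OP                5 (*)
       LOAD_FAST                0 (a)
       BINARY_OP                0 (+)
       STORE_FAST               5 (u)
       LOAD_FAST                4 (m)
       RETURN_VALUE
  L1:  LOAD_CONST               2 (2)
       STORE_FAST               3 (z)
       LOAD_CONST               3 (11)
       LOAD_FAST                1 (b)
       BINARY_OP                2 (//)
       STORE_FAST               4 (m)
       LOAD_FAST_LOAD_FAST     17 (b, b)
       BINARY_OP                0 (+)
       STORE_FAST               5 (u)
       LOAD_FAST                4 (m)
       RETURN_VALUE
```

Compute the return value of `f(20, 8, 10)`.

LOAD_FAST_LOAD_FAST b,c → push 8,10. Stack: [8, 10]
COMPARE_OP bool(>=) → 8 vs 10 = False. Stack: [False]
POP_JUMP_IF_FALSE → pop False; jump. Stack: []
LOAD_CONST → push 2. Stack: [2]
STORE_FAST z → z=2. Stack: []
LOAD_CONST → push 11. Stack: [11]
LOAD_FAST b → push 8. Stack: [11, 8]
BINARY_OP // → 11 // 8 = 1. Stack: [1]
STORE_FAST m → m=1. Stack: []
LOAD_FAST_LOAD_FAST b,b → push 8,8. Stack: [8, 8]
BINARY_OP + → 8 + 8 = 16. Stack: [16]
STORE_FAST u → u=16. Stack: []
LOAD_FAST m → push 1. Stack: [1]
RETURN_VALUE → return 1.

1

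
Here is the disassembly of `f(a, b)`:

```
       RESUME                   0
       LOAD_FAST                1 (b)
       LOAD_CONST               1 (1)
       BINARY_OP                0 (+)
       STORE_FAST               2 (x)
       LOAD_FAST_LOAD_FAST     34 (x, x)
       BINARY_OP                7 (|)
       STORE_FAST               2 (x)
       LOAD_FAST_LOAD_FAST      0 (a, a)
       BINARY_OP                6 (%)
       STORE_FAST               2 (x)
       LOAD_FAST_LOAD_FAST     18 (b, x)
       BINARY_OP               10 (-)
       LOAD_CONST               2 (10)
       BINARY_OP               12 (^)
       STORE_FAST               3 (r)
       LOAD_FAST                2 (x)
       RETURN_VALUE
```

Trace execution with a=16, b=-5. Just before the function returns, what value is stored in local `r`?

-15

LOAD_FAST b → push -5. Stack: [-5]
LOAD_CONST → push 1. Stack: [-5, 1]
BINARY_OP + → -5 + 1 = -4. Stack: [-4]
STORE_FAST x → x=-4. Stack: []
LOAD_FAST_LOAD_FAST x,x → push -4,-4. Stack: [-4, -4]
BINARY_OP | → -4 | -4 = -4. Stack: [-4]
STORE_FAST x → x=-4. Stack: []
LOAD_FAST_LOAD_FAST a,a → push 16,16. Stack: [16, 16]
BINARY_OP % → 16 % 16 = 0. Stack: [0]
STORE_FAST x → x=0. Stack: []
LOAD_FAST_LOAD_FAST b,x → push -5,0. Stack: [-5, 0]
BINARY_OP - → -5 - 0 = -5. Stack: [-5]
LOAD_CONST → push 10. Stack: [-5, 10]
BINARY_OP ^ → -5 ^ 10 = -15. Stack: [-15]
STORE_FAST r → r=-15. Stack: []
LOAD_FAST x → push 0. Stack: [0]
RETURN_VALUE → return 0.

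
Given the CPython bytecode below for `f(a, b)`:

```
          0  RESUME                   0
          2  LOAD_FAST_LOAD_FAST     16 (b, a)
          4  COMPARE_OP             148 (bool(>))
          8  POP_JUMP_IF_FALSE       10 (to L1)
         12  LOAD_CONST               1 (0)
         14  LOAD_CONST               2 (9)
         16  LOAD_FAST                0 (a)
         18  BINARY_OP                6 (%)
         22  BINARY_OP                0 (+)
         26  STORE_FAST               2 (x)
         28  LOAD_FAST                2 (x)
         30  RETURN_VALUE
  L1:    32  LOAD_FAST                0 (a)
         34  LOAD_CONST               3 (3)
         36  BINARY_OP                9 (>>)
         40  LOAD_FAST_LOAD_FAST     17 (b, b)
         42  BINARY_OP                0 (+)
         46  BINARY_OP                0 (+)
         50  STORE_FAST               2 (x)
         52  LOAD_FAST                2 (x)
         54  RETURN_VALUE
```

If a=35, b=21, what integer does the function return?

LOAD_FAST_LOAD_FAST b,a → push 21,35. Stack: [21, 35]
COMPARE_OP bool(>) → 21 vs 35 = False. Stack: [False]
POP_JUMP_IF_FALSE → pop False; jump. Stack: []
LOAD_FAST a → push 35. Stack: [35]
LOAD_CONST → push 3. Stack: [35, 3]
BINARY_OP >> → 35 >> 3 = 4. Stack: [4]
LOAD_FAST_LOAD_FAST b,b → push 21,21. Stack: [4, 21, 21]
BINARY_OP + → 21 + 21 = 42. Stack: [4, 42]
BINARY_OP + → 4 + 42 = 46. Stack: [46]
STORE_FAST x → x=46. Stack: []
LOAD_FAST x → push 46. Stack: [46]
RETURN_VALUE → return 46.

46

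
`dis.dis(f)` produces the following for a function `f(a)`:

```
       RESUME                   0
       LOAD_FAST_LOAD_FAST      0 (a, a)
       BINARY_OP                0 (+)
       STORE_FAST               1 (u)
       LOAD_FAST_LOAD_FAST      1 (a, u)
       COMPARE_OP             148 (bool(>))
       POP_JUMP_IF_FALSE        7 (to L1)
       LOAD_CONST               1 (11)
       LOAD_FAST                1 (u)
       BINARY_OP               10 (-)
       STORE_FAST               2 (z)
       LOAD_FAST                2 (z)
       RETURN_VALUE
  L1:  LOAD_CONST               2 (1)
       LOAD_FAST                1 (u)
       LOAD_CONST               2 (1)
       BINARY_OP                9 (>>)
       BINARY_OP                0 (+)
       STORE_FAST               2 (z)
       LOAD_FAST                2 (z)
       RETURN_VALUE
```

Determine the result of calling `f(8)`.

9

LOAD_FAST_LOAD_FAST a,a → push 8,8. Stack: [8, 8]
BINARY_OP + → 8 + 8 = 16. Stack: [16]
STORE_FAST u → u=16. Stack: []
LOAD_FAST_LOAD_FAST a,u → push 8,16. Stack: [8, 16]
COMPARE_OP bool(>) → 8 vs 16 = False. Stack: [False]
POP_JUMP_IF_FALSE → pop False; jump. Stack: []
LOAD_CONST → push 1. Stack: [1]
LOAD_FAST u → push 16. Stack: [1, 16]
LOAD_CONST → push 1. Stack: [1, 16, 1]
BINARY_OP >> → 16 >> 1 = 8. Stack: [1, 8]
BINARY_OP + → 1 + 8 = 9. Stack: [9]
STORE_FAST z → z=9. Stack: []
LOAD_FAST z → push 9. Stack: [9]
RETURN_VALUE → return 9.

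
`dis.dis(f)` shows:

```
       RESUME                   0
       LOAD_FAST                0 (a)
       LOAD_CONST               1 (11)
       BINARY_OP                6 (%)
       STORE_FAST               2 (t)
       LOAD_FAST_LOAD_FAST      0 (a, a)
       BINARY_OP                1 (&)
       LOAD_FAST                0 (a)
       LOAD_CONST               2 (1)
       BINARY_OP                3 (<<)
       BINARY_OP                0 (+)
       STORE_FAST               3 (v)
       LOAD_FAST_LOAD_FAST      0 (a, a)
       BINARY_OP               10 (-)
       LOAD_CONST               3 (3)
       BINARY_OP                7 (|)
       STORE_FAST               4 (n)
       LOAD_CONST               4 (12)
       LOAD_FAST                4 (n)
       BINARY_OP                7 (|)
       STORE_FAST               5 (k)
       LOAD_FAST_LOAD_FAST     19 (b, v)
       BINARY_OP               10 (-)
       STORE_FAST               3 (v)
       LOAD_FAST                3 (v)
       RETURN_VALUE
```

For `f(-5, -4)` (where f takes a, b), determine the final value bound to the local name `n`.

3

LOAD_FAST a → push -5. Stack: [-5]
LOAD_CONST → push 11. Stack: [-5, 11]
BINARY_OP % → -5 % 11 = 6. Stack: [6]
STORE_FAST t → t=6. Stack: []
LOAD_FAST_LOAD_FAST a,a → push -5,-5. Stack: [-5, -5]
BINARY_OP & → -5 & -5 = -5. Stack: [-5]
LOAD_FAST a → push -5. Stack: [-5, -5]
LOAD_CONST → push 1. Stack: [-5, -5, 1]
BINARY_OP << → -5 << 1 = -10. Stack: [-5, -10]
BINARY_OP + → -5 + -10 = -15. Stack: [-15]
STORE_FAST v → v=-15. Stack: []
LOAD_FAST_LOAD_FAST a,a → push -5,-5. Stack: [-5, -5]
BINARY_OP - → -5 - -5 = 0. Stack: [0]
LOAD_CONST → push 3. Stack: [0, 3]
BINARY_OP | → 0 | 3 = 3. Stack: [3]
STORE_FAST n → n=3. Stack: []
LOAD_CONST → push 12. Stack: [12]
LOAD_FAST n → push 3. Stack: [12, 3]
BINARY_OP | → 12 | 3 = 15. Stack: [15]
STORE_FAST k → k=15. Stack: []
LOAD_FAST_LOAD_FAST b,v → push -4,-15. Stack: [-4, -15]
BINARY_OP - → -4 - -15 = 11. Stack: [11]
STORE_FAST v → v=11. Stack: []
LOAD_FAST v → push 11. Stack: [11]
RETURN_VALUE → return 11.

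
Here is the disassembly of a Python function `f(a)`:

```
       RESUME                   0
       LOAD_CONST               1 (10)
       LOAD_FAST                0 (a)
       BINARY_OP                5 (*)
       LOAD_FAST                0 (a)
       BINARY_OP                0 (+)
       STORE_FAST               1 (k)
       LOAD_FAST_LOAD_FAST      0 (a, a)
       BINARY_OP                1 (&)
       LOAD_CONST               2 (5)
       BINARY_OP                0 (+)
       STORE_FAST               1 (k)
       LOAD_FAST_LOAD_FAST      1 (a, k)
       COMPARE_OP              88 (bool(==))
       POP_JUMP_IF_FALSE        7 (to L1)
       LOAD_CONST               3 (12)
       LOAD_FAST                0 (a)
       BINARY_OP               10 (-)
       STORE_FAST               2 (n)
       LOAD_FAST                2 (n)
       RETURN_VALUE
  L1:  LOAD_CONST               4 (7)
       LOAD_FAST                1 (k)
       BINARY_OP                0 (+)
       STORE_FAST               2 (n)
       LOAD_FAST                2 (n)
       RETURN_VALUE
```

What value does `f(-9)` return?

LOAD_CONST → push 10. Stack: [10]
LOAD_FAST a → push -9. Stack: [10, -9]
BINARY_OP * → 10 * -9 = -90. Stack: [-90]
LOAD_FAST a → push -9. Stack: [-90, -9]
BINARY_OP + → -90 + -9 = -99. Stack: [-99]
STORE_FAST k → k=-99. Stack: []
LOAD_FAST_LOAD_FAST a,a → push -9,-9. Stack: [-9, -9]
BINARY_OP & → -9 & -9 = -9. Stack: [-9]
LOAD_CONST → push 5. Stack: [-9, 5]
BINARY_OP + → -9 + 5 = -4. Stack: [-4]
STORE_FAST k → k=-4. Stack: []
LOAD_FAST_LOAD_FAST a,k → push -9,-4. Stack: [-9, -4]
COMPARE_OP bool(==) → -9 vs -4 = False. Stack: [False]
POP_JUMP_IF_FALSE → pop False; jump. Stack: []
LOAD_CONST → push 7. Stack: [7]
LOAD_FAST k → push -4. Stack: [7, -4]
BINARY_OP + → 7 + -4 = 3. Stack: [3]
STORE_FAST n → n=3. Stack: []
LOAD_FAST n → push 3. Stack: [3]
RETURN_VALUE → return 3.

3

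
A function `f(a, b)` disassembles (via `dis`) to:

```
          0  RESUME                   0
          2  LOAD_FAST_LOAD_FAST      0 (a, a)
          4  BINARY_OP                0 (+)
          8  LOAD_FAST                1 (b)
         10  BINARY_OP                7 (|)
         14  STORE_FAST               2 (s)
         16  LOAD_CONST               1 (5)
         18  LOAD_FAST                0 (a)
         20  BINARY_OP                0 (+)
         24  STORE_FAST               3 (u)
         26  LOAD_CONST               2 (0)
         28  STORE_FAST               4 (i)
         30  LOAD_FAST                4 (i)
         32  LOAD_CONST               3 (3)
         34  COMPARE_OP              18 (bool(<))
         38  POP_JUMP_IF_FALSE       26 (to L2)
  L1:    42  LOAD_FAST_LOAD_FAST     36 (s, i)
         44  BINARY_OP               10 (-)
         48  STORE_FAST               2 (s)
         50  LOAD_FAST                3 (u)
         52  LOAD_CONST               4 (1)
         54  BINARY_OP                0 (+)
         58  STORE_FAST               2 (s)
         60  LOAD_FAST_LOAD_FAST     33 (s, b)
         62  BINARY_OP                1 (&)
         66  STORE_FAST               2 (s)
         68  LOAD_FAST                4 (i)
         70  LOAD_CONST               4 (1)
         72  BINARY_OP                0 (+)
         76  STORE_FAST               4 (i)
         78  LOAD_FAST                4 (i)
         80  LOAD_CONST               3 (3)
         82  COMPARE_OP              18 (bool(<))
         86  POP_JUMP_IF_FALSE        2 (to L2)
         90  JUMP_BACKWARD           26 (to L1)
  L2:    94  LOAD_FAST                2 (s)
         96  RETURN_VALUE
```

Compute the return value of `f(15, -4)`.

20

LOAD_FAST_LOAD_FAST a,a → push 15,15
BINARY_OP + → 15 + 15 = 30
LOAD_FAST b → push -4
BINARY_OP | → 30 | -4 = -2
STORE_FAST s → s=-2
LOAD_CONST → push 5
LOAD_FAST a → push 15
BINARY_OP + → 5 + 15 = 20
STORE_FAST u → u=20
LOAD_CONST → push 0
STORE_FAST i → i=0
LOAD_FAST i → push 0
LOAD_CONST → push 3
COMPARE_OP bool(<) → 0 vs 3 = True
POP_JUMP_IF_FALSE → pop True; no jump
LOAD_FAST_LOAD_FAST s,i → push -2,0
BINARY_OP - → -2 - 0 = -2
STORE_FAST s → s=-2
LOAD_FAST u → push 20
LOAD_CONST → push 1
BINARY_OP + → 20 + 1 = 21
STORE_FAST s → s=21
LOAD_FAST_LOAD_FAST s,b → push 21,-4
BINARY_OP & → 21 & -4 = 20
STORE_FAST s → s=20
LOAD_FAST i → push 0
LOAD_CONST → push 1
BINARY_OP + → 0 + 1 = 1
STORE_FAST i → i=1
LOAD_FAST i → push 1
LOAD_CONST → push 3
COMPARE_OP bool(<) → 1 vs 3 = True
POP_JUMP_IF_FALSE → pop True; no jump
LOAD_FAST_LOAD_FAST s,i → push 20,1
BINARY_OP - → 20 - 1 = 19
STORE_FAST s → s=19
LOAD_FAST u → push 20
LOAD_CONST → push 1
BINARY_OP + → 20 + 1 = 21
STORE_FAST s → s=21
LOAD_FAST_LOAD_FAST s,b → push 21,-4
BINARY_OP & → 21 & -4 = 20
STORE_FAST s → s=20
LOAD_FAST i → push 1
LOAD_CONST → push 1
BINARY_OP + → 1 + 1 = 2
STORE_FAST i → i=2
LOAD_FAST i → push 2
LOAD_CONST → push 3
COMPARE_OP bool(<) → 2 vs 3 = True
POP_JUMP_IF_FALSE → pop True; no jump
LOAD_FAST_LOAD_FAST s,i → push 20,2
BINARY_OP - → 20 - 2 = 18
STORE_FAST s → s=18
LOAD_FAST u → push 20
LOAD_CONST → push 1
BINARY_OP + → 20 + 1 = 21
STORE_FAST s → s=21
LOAD_FAST_LOAD_FAST s,b → push 21,-4
BINARY_OP & → 21 & -4 = 20
STORE_FAST s → s=20
LOAD_FAST i → push 2
LOAD_CONST → push 1
BINARY_OP + → 2 + 1 = 3
STORE_FAST i → i=3
LOAD_FAST i → push 3
LOAD_CONST → push 3
COMPARE_OP bool(<) → 3 vs 3 = False
POP_JUMP_IF_FALSE → pop False; jump
LOAD_FAST s → push 20
RETURN_VALUE → return 20.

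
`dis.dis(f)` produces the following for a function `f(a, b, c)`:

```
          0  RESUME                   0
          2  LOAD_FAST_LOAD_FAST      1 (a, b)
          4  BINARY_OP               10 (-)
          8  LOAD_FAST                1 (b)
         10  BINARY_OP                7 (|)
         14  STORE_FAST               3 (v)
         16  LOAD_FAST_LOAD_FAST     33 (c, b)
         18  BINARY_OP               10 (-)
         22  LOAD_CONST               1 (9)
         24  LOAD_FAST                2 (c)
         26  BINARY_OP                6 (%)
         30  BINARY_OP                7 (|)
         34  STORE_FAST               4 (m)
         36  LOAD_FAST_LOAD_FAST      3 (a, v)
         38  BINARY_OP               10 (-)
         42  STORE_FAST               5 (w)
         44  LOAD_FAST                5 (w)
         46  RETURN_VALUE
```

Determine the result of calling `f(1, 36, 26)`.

LOAD_FAST_LOAD_FAST a,b → push 1,36. Stack: [1, 36]
BINARY_OP - → 1 - 36 = -35. Stack: [-35]
LOAD_FAST b → push 36. Stack: [-35, 36]
BINARY_OP | → -35 | 36 = -3. Stack: [-3]
STORE_FAST v → v=-3. Stack: []
LOAD_FAST_LOAD_FAST c,b → push 26,36. Stack: [26, 36]
BINARY_OP - → 26 - 36 = -10. Stack: [-10]
LOAD_CONST → push 9. Stack: [-10, 9]
LOAD_FAST c → push 26. Stack: [-10, 9, 26]
BINARY_OP % → 9 % 26 = 9. Stack: [-10, 9]
BINARY_OP | → -10 | 9 = -1. Stack: [-1]
STORE_FAST m → m=-1. Stack: []
LOAD_FAST_LOAD_FAST a,v → push 1,-3. Stack: [1, -3]
BINARY_OP - → 1 - -3 = 4. Stack: [4]
STORE_FAST w → w=4. Stack: []
LOAD_FAST w → push 4. Stack: [4]
RETURN_VALUE → return 4.

4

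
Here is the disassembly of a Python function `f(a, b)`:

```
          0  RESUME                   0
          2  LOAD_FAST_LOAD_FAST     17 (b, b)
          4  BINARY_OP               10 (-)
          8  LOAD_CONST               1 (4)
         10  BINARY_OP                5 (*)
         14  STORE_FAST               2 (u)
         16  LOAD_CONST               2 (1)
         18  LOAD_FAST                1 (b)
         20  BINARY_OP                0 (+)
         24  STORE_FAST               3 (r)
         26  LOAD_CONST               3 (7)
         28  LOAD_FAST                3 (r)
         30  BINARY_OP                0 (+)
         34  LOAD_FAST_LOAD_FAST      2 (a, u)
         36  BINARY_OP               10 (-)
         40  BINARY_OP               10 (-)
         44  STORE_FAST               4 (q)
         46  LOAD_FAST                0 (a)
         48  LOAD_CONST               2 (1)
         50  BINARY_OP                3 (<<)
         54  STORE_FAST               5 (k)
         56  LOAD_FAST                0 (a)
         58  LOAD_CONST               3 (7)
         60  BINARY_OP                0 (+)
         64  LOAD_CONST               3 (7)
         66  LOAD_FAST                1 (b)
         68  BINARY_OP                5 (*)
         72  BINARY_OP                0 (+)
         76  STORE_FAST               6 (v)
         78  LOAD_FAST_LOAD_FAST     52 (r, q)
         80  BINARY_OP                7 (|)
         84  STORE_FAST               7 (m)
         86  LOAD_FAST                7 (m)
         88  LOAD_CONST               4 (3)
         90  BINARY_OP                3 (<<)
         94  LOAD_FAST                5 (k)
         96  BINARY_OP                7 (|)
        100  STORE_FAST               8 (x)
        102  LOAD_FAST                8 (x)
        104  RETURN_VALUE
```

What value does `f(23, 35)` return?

LOAD_FAST_LOAD_FAST b,b → push 35,35. Stack: [35, 35]
BINARY_OP - → 35 - 35 = 0. Stack: [0]
LOAD_CONST → push 4. Stack: [0, 4]
BINARY_OP * → 0 * 4 = 0. Stack: [0]
STORE_FAST u → u=0. Stack: []
LOAD_CONST → push 1. Stack: [1]
LOAD_FAST b → push 35. Stack: [1, 35]
BINARY_OP + → 1 + 35 = 36. Stack: [36]
STORE_FAST r → r=36. Stack: []
LOAD_CONST → push 7. Stack: [7]
LOAD_FAST r → push 36. Stack: [7, 36]
BINARY_OP + → 7 + 36 = 43. Stack: [43]
LOAD_FAST_LOAD_FAST a,u → push 23,0. Stack: [43, 23, 0]
BINARY_OP - → 23 - 0 = 23. Stack: [43, 23]
BINARY_OP - → 43 - 23 = 20. Stack: [20]
STORE_FAST q → q=20. Stack: []
LOAD_FAST a → push 23. Stack: [23]
LOAD_CONST → push 1. Stack: [23, 1]
BINARY_OP << → 23 << 1 = 46. Stack: [46]
STORE_FAST k → k=46. Stack: []
LOAD_FAST a → push 23. Stack: [23]
LOAD_CONST → push 7. Stack: [23, 7]
BINARY_OP + → 23 + 7 = 30. Stack: [30]
LOAD_CONST → push 7. Stack: [30, 7]
LOAD_FAST b → push 35. Stack: [30, 7, 35]
BINARY_OP * → 7 * 35 = 245. Stack: [30, 245]
BINARY_OP + → 30 + 245 = 275. Stack: [275]
STORE_FAST v → v=275. Stack: []
LOAD_FAST_LOAD_FAST r,q → push 36,20. Stack: [36, 20]
BINARY_OP | → 36 | 20 = 52. Stack: [52]
STORE_FAST m → m=52. Stack: []
LOAD_FAST m → push 52. Stack: [52]
LOAD_CONST → push 3. Stack: [52, 3]
BINARY_OP << → 52 << 3 = 416. Stack: [416]
LOAD_FAST k → push 46. Stack: [416, 46]
BINARY_OP | → 416 | 46 = 430. Stack: [430]
STORE_FAST x → x=430. Stack: []
LOAD_FAST x → push 430. Stack: [430]
RETURN_VALUE → return 430.

430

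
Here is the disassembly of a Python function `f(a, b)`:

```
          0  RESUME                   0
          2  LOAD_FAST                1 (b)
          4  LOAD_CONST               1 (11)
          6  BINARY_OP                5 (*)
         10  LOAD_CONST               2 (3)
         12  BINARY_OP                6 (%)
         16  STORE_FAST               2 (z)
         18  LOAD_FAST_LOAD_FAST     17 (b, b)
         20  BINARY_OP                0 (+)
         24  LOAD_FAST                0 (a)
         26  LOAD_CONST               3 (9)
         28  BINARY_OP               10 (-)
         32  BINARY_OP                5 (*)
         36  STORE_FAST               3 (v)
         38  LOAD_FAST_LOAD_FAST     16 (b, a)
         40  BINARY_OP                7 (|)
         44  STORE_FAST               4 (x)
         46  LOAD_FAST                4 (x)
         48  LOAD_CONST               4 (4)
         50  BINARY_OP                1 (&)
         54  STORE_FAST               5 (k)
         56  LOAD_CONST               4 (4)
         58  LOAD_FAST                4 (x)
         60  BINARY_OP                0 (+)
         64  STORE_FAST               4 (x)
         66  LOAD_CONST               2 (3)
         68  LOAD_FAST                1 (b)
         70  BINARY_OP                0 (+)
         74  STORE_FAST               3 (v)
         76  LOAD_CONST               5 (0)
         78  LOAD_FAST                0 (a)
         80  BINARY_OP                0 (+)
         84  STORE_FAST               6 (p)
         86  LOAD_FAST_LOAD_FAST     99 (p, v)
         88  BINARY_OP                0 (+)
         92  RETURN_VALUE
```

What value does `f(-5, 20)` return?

LOAD_FAST b → push 20. Stack: [20]
LOAD_CONST → push 11. Stack: [20, 11]
BINARY_OP * → 20 * 11 = 220. Stack: [220]
LOAD_CONST → push 3. Stack: [220, 3]
BINARY_OP % → 220 % 3 = 1. Stack: [1]
STORE_FAST z → z=1. Stack: []
LOAD_FAST_LOAD_FAST b,b → push 20,20. Stack: [20, 20]
BINARY_OP + → 20 + 20 = 40. Stack: [40]
LOAD_FAST a → push -5. Stack: [40, -5]
LOAD_CONST → push 9. Stack: [40, -5, 9]
BINARY_OP - → -5 - 9 = -14. Stack: [40, -14]
BINARY_OP * → 40 * -14 = -560. Stack: [-560]
STORE_FAST v → v=-560. Stack: []
LOAD_FAST_LOAD_FAST b,a → push 20,-5. Stack: [20, -5]
BINARY_OP | → 20 | -5 = -1. Stack: [-1]
STORE_FAST x → x=-1. Stack: []
LOAD_FAST x → push -1. Stack: [-1]
LOAD_CONST → push 4. Stack: [-1, 4]
BINARY_OP & → -1 & 4 = 4. Stack: [4]
STORE_FAST k → k=4. Stack: []
LOAD_CONST → push 4. Stack: [4]
LOAD_FAST x → push -1. Stack: [4, -1]
BINARY_OP + → 4 + -1 = 3. Stack: [3]
STORE_FAST x → x=3. Stack: []
LOAD_CONST → push 3. Stack: [3]
LOAD_FAST b → push 20. Stack: [3, 20]
BINARY_OP + → 3 + 20 = 23. Stack: [23]
STORE_FAST v → v=23. Stack: []
LOAD_CONST → push 0. Stack: [0]
LOAD_FAST a → push -5. Stack: [0, -5]
BINARY_OP + → 0 + -5 = -5. Stack: [-5]
STORE_FAST p → p=-5. Stack: []
LOAD_FAST_LOAD_FAST p,v → push -5,23. Stack: [-5, 23]
BINARY_OP + → -5 + 23 = 18. Stack: [18]
RETURN_VALUE → return 18.

18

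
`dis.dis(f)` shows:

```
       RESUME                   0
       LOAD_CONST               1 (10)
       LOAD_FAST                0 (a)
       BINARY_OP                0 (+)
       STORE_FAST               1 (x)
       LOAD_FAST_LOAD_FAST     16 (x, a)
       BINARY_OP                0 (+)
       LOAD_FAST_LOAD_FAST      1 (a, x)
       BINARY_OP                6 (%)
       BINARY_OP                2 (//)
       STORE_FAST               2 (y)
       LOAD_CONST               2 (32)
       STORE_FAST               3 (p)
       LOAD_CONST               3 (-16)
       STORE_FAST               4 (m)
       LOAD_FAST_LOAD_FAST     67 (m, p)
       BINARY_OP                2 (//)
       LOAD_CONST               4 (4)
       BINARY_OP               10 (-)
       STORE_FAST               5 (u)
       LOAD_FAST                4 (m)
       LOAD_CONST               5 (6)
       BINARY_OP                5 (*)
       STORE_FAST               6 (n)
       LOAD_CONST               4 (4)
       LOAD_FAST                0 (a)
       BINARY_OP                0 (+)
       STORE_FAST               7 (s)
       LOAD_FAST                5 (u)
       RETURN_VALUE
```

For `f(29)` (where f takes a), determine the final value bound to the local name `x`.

39

LOAD_CONST → push 10. Stack: [10]
LOAD_FAST a → push 29. Stack: [10, 29]
BINARY_OP + → 10 + 29 = 39. Stack: [39]
STORE_FAST x → x=39. Stack: []
LOAD_FAST_LOAD_FAST x,a → push 39,29. Stack: [39, 29]
BINARY_OP + → 39 + 29 = 68. Stack: [68]
LOAD_FAST_LOAD_FAST a,x → push 29,39. Stack: [68, 29, 39]
BINARY_OP % → 29 % 39 = 29. Stack: [68, 29]
BINARY_OP // → 68 // 29 = 2. Stack: [2]
STORE_FAST y → y=2. Stack: []
LOAD_CONST → push 32. Stack: [32]
STORE_FAST p → p=32. Stack: []
LOAD_CONST → push -16. Stack: [-16]
STORE_FAST m → m=-16. Stack: []
LOAD_FAST_LOAD_FAST m,p → push -16,32. Stack: [-16, 32]
BINARY_OP // → -16 // 32 = -1. Stack: [-1]
LOAD_CONST → push 4. Stack: [-1, 4]
BINARY_OP - → -1 - 4 = -5. Stack: [-5]
STORE_FAST u → u=-5. Stack: []
LOAD_FAST m → push -16. Stack: [-16]
LOAD_CONST → push 6. Stack: [-16, 6]
BINARY_OP * → -16 * 6 = -96. Stack: [-96]
STORE_FAST n → n=-96. Stack: []
LOAD_CONST → push 4. Stack: [4]
LOAD_FAST a → push 29. Stack: [4, 29]
BINARY_OP + → 4 + 29 = 33. Stack: [33]
STORE_FAST s → s=33. Stack: []
LOAD_FAST u → push -5. Stack: [-5]
RETURN_VALUE → return -5.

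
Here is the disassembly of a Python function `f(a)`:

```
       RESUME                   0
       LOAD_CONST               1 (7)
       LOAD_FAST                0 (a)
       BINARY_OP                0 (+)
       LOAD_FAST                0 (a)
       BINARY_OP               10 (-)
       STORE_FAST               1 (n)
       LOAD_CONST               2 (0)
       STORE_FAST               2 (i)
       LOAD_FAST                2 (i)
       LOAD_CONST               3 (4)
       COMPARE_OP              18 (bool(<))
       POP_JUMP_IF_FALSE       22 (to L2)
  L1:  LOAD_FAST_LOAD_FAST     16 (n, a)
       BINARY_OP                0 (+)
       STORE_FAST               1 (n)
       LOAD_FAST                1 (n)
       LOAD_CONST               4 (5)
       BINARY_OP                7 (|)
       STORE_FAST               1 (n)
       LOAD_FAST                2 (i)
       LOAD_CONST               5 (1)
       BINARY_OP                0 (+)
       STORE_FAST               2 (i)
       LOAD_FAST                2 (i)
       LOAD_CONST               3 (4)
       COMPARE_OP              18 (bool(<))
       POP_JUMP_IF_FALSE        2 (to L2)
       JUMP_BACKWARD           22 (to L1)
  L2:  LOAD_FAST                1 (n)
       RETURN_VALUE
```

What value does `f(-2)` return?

7

LOAD_CONST → push 7
LOAD_FAST a → push -2
BINARY_OP + → 7 + -2 = 5
LOAD_FAST a → push -2
BINARY_OP - → 5 - -2 = 7
STORE_FAST n → n=7
LOAD_CONST → push 0
STORE_FAST i → i=0
LOAD_FAST i → push 0
LOAD_CONST → push 4
COMPARE_OP bool(<) → 0 vs 4 = True
POP_JUMP_IF_FALSE → pop True; no jump
LOAD_FAST_LOAD_FAST n,a → push 7,-2
BINARY_OP + → 7 + -2 = 5
STORE_FAST n → n=5
LOAD_FAST n → push 5
LOAD_CONST → push 5
BINARY_OP | → 5 | 5 = 5
STORE_FAST n → n=5
LOAD_FAST i → push 0
LOAD_CONST → push 1
BINARY_OP + → 0 + 1 = 1
STORE_FAST i → i=1
LOAD_FAST i → push 1
LOAD_CONST → push 4
COMPARE_OP bool(<) → 1 vs 4 = True
POP_JUMP_IF_FALSE → pop True; no jump
LOAD_FAST_LOAD_FAST n,a → push 5,-2
BINARY_OP + → 5 + -2 = 3
STORE_FAST n → n=3
LOAD_FAST n → push 3
LOAD_CONST → push 5
BINARY_OP | → 3 | 5 = 7
STORE_FAST n → n=7
LOAD_FAST i → push 1
LOAD_CONST → push 1
BINARY_OP + → 1 + 1 = 2
STORE_FAST i → i=2
LOAD_FAST i → push 2
LOAD_CONST → push 4
COMPARE_OP bool(<) → 2 vs 4 = True
POP_JUMP_IF_FALSE → pop True; no jump
LOAD_FAST_LOAD_FAST n,a → push 7,-2
BINARY_OP + → 7 + -2 = 5
STORE_FAST n → n=5
LOAD_FAST n → push 5
LOAD_CONST → push 5
BINARY_OP | → 5 | 5 = 5
STORE_FAST n → n=5
LOAD_FAST i → push 2
LOAD_CONST → push 1
BINARY_OP + → 2 + 1 = 3
STORE_FAST i → i=3
LOAD_FAST i → push 3
LOAD_CONST → push 4
COMPARE_OP bool(<) → 3 vs 4 = True
POP_JUMP_IF_FALSE → pop True; no jump
LOAD_FAST_LOAD_FAST n,a → push 5,-2
BINARY_OP + → 5 + -2 = 3
STORE_FAST n → n=3
LOAD_FAST n → push 3
LOAD_CONST → push 5
BINARY_OP | → 3 | 5 = 7
STORE_FAST n → n=7
LOAD_FAST i → push 3
LOAD_CONST → push 1
BINARY_OP + → 3 + 1 = 4
STORE_FAST i → i=4
LOAD_FAST i → push 4
LOAD_CONST → push 4
COMPARE_OP bool(<) → 4 vs 4 = False
POP_JUMP_IF_FALSE → pop False; jump
LOAD_FAST n → push 7
RETURN_VALUE → return 7.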